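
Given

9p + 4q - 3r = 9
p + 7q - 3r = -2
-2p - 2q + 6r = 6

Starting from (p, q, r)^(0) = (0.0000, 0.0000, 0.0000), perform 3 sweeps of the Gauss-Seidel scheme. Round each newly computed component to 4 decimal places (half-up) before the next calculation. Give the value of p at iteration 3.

1.5105

Iteration 1:
  p = (9 - (4)·0.0000 - (-3)·0.0000) / (9) = 1.0000
  q = (-2 - (1)·1.0000 - (-3)·0.0000) / (7) = -0.4286
  r = (6 - (-2)·1.0000 - (-2)·-0.4286) / (6) = 1.1905
Iteration 2:
  p = (9 - (4)·-0.4286 - (-3)·1.1905) / (9) = 1.5873
  q = (-2 - (1)·1.5873 - (-3)·1.1905) / (7) = -0.0023
  r = (6 - (-2)·1.5873 - (-2)·-0.0023) / (6) = 1.5283
Iteration 3:
  p = (9 - (4)·-0.0023 - (-3)·1.5283) / (9) = 1.5105
  q = (-2 - (1)·1.5105 - (-3)·1.5283) / (7) = 0.1535
  r = (6 - (-2)·1.5105 - (-2)·0.1535) / (6) = 1.5547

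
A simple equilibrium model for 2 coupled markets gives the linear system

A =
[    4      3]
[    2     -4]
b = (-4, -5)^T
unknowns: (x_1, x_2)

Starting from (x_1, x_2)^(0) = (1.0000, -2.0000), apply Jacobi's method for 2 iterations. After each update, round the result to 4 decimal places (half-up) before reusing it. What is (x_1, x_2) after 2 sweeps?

(-2.3125, 1.5000)

Iteration 1:
  x_1 = (-4 - (3)·-2.0000) / (4) = 0.5000
  x_2 = (-5 - (2)·1.0000) / (-4) = 1.7500
Iteration 2:
  x_1 = (-4 - (3)·1.7500) / (4) = -2.3125
  x_2 = (-5 - (2)·0.5000) / (-4) = 1.5000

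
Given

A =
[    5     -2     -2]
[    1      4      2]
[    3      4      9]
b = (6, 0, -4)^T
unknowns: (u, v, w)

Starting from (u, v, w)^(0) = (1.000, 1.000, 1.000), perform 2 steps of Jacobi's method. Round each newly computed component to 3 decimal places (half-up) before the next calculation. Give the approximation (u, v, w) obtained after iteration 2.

(0.411, 0.111, -0.778)

Iteration 1:
  u = (6 - (-2)·1.000 - (-2)·1.000) / (5) = 2.000
  v = (0 - (1)·1.000 - (2)·1.000) / (4) = -0.750
  w = (-4 - (3)·1.000 - (4)·1.000) / (9) = -1.222
Iteration 2:
  u = (6 - (-2)·-0.750 - (-2)·-1.222) / (5) = 0.411
  v = (0 - (1)·2.000 - (2)·-1.222) / (4) = 0.111
  w = (-4 - (3)·2.000 - (4)·-0.750) / (9) = -0.778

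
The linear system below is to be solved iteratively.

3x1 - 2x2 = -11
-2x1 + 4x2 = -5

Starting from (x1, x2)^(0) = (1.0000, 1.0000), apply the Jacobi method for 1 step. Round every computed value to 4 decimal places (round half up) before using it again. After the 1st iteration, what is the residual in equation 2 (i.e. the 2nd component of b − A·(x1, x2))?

-8.0000

Iteration 1:
  x1 = (-11 - (-2)·1.0000) / (3) = -3.0000
  x2 = (-5 - (-2)·1.0000) / (4) = -0.7500
Residual b − A·x = (-3.5000, -8.0000)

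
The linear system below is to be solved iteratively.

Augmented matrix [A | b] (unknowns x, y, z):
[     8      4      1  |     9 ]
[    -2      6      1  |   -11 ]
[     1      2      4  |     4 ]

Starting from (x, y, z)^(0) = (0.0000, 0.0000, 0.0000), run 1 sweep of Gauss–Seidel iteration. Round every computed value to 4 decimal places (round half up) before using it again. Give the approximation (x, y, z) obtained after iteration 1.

(1.1250, -1.4583, 1.4479)

Iteration 1:
  x = (9 - (4)·0.0000 - (1)·0.0000) / (8) = 1.1250
  y = (-11 - (-2)·1.1250 - (1)·0.0000) / (6) = -1.4583
  z = (4 - (1)·1.1250 - (2)·-1.4583) / (4) = 1.4479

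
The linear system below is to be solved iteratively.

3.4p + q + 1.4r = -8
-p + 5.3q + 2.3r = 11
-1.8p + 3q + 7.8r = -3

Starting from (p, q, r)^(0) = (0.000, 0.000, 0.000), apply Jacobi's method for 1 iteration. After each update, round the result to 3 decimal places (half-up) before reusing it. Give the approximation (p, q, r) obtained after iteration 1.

Iteration 1:
  p = (-8 - (1)·0.000 - (1.4)·0.000) / (3.4) = -2.353
  q = (11 - (-1)·0.000 - (2.3)·0.000) / (5.3) = 2.075
  r = (-3 - (-1.8)·0.000 - (3)·0.000) / (7.8) = -0.385

(-2.353, 2.075, -0.385)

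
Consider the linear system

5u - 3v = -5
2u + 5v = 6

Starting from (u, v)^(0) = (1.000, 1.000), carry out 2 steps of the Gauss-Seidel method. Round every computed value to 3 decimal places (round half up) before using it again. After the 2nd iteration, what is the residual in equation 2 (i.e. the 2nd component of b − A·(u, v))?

-0.002

Iteration 1:
  u = (-5 - (-3)·1.000) / (5) = -0.400
  v = (6 - (2)·-0.400) / (5) = 1.360
Iteration 2:
  u = (-5 - (-3)·1.360) / (5) = -0.184
  v = (6 - (2)·-0.184) / (5) = 1.274
Residual b − A·x = (-0.258, -0.002)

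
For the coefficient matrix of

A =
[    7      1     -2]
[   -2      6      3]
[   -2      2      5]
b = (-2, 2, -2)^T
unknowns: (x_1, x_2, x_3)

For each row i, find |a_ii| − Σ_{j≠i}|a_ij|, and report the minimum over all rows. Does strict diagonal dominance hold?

row 1: |7| − (1+2) = 4
row 2: |6| − (2+3) = 1
row 3: |5| − (2+2) = 1
minimum over rows = 1 → strictly diagonally dominant (convergence guaranteed)

1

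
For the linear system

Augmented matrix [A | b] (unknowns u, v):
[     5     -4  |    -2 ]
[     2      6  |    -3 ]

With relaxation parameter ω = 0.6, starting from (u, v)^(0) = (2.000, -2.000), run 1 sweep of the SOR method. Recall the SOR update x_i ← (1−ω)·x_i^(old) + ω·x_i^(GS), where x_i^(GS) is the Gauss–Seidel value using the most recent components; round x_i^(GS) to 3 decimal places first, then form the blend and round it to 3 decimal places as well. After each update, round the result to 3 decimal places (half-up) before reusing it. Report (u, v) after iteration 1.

(-0.400, -1.020)

Iteration 1:
  u: GS value = (-2 - (-4)·-2.000) / (5) = -2.000;  u ← (1−ω)·2.000 + ω·-2.000 = -0.400
  v: GS value = (-3 - (2)·-0.400) / (6) = -0.367;  v ← (1−ω)·-2.000 + ω·-0.367 = -1.020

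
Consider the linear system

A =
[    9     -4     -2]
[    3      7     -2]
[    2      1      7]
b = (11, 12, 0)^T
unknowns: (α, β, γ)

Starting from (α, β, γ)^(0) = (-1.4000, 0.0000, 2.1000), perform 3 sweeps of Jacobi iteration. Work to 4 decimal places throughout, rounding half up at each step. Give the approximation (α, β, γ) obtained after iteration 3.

Iteration 1:
  α = (11 - (-4)·0.0000 - (-2)·2.1000) / (9) = 1.6889
  β = (12 - (3)·-1.4000 - (-2)·2.1000) / (7) = 2.9143
  γ = (0 - (2)·-1.4000 - (1)·0.0000) / (7) = 0.4000
Iteration 2:
  α = (11 - (-4)·2.9143 - (-2)·0.4000) / (9) = 2.6064
  β = (12 - (3)·1.6889 - (-2)·0.4000) / (7) = 1.1048
  γ = (0 - (2)·1.6889 - (1)·2.9143) / (7) = -0.8989
Iteration 3:
  α = (11 - (-4)·1.1048 - (-2)·-0.8989) / (9) = 1.5135
  β = (12 - (3)·2.6064 - (-2)·-0.8989) / (7) = 0.3404
  γ = (0 - (2)·2.6064 - (1)·1.1048) / (7) = -0.9025

(1.5135, 0.3404, -0.9025)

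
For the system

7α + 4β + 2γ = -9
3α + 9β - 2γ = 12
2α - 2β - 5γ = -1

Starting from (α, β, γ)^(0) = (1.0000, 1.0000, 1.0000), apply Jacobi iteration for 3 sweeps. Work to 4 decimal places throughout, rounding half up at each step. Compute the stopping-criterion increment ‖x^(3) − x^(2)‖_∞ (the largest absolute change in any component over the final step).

0.3330

Iteration 1:
  α = (-9 - (4)·1.0000 - (2)·1.0000) / (7) = -2.1429
  β = (12 - (3)·1.0000 - (-2)·1.0000) / (9) = 1.2222
  γ = (-1 - (2)·1.0000 - (-2)·1.0000) / (-5) = 0.2000
Iteration 2:
  α = (-9 - (4)·1.2222 - (2)·0.2000) / (7) = -2.0413
  β = (12 - (3)·-2.1429 - (-2)·0.2000) / (9) = 2.0921
  γ = (-1 - (2)·-2.1429 - (-2)·1.2222) / (-5) = -1.1460
Iteration 3:
  α = (-9 - (4)·2.0921 - (2)·-1.1460) / (7) = -2.1538
  β = (12 - (3)·-2.0413 - (-2)·-1.1460) / (9) = 1.7591
  γ = (-1 - (2)·-2.0413 - (-2)·2.0921) / (-5) = -1.4534
Change: (-0.1125, -0.3330, -0.3074) → max |·| = 0.3330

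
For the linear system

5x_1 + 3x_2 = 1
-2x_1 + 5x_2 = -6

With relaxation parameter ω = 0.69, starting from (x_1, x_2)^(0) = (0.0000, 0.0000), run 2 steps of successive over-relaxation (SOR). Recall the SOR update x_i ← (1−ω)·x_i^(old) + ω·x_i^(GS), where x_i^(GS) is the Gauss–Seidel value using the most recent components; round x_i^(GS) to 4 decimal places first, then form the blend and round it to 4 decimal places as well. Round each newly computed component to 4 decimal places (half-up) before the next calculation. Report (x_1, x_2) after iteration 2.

Iteration 1:
  x_1: GS value = (1 - (3)·0.0000) / (5) = 0.2000;  x_1 ← (1−ω)·0.0000 + ω·0.2000 = 0.1380
  x_2: GS value = (-6 - (-2)·0.1380) / (5) = -1.1448;  x_2 ← (1−ω)·0.0000 + ω·-1.1448 = -0.7899
Iteration 2:
  x_1: GS value = (1 - (3)·-0.7899) / (5) = 0.6739;  x_1 ← (1−ω)·0.1380 + ω·0.6739 = 0.5078
  x_2: GS value = (-6 - (-2)·0.5078) / (5) = -0.9969;  x_2 ← (1−ω)·-0.7899 + ω·-0.9969 = -0.9327

(0.5078, -0.9327)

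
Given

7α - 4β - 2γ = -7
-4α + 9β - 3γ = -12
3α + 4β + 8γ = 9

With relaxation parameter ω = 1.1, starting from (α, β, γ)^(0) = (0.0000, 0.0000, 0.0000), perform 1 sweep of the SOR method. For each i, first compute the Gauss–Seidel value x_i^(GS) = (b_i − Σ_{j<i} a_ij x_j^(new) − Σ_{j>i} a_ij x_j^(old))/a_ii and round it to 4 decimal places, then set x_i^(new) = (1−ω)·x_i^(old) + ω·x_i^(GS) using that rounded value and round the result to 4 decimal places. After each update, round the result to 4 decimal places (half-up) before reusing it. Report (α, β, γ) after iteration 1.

Iteration 1:
  α: GS value = (-7 - (-4)·0.0000 - (-2)·0.0000) / (7) = -1.0000;  α ← (1−ω)·0.0000 + ω·-1.0000 = -1.1000
  β: GS value = (-12 - (-4)·-1.1000 - (-3)·0.0000) / (9) = -1.8222;  β ← (1−ω)·0.0000 + ω·-1.8222 = -2.0044
  γ: GS value = (9 - (3)·-1.1000 - (4)·-2.0044) / (8) = 2.5397;  γ ← (1−ω)·0.0000 + ω·2.5397 = 2.7937

(-1.1000, -2.0044, 2.7937)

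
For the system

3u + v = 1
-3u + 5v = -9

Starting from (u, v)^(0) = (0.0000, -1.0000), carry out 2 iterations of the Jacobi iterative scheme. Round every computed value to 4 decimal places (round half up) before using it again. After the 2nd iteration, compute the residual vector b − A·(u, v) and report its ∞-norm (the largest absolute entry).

Iteration 1:
  u = (1 - (1)·-1.0000) / (3) = 0.6667
  v = (-9 - (-3)·0.0000) / (5) = -1.8000
Iteration 2:
  u = (1 - (1)·-1.8000) / (3) = 0.9333
  v = (-9 - (-3)·0.6667) / (5) = -1.4000
Residual b − A·x = (-0.3999, 0.7999); ∞-norm = 0.7999

0.7999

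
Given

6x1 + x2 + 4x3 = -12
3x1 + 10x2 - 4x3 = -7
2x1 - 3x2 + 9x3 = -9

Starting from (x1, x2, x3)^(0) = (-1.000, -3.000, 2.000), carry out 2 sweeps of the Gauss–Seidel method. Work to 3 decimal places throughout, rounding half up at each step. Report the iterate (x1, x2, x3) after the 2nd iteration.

(-2.122, -0.085, -0.557)

Iteration 1:
  x1 = (-12 - (1)·-3.000 - (4)·2.000) / (6) = -2.833
  x2 = (-7 - (3)·-2.833 - (-4)·2.000) / (10) = 0.950
  x3 = (-9 - (2)·-2.833 - (-3)·0.950) / (9) = -0.054
Iteration 2:
  x1 = (-12 - (1)·0.950 - (4)·-0.054) / (6) = -2.122
  x2 = (-7 - (3)·-2.122 - (-4)·-0.054) / (10) = -0.085
  x3 = (-9 - (2)·-2.122 - (-3)·-0.085) / (9) = -0.557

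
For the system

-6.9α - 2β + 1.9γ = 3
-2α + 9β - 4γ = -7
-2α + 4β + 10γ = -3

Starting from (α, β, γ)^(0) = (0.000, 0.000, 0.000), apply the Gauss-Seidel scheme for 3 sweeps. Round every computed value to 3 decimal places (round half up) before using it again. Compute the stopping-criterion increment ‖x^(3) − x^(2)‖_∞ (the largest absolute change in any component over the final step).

0.015

Iteration 1:
  α = (3 - (-2)·0.000 - (1.9)·0.000) / (-6.9) = -0.435
  β = (-7 - (-2)·-0.435 - (-4)·0.000) / (9) = -0.874
  γ = (-3 - (-2)·-0.435 - (4)·-0.874) / (10) = -0.037
Iteration 2:
  α = (3 - (-2)·-0.874 - (1.9)·-0.037) / (-6.9) = -0.192
  β = (-7 - (-2)·-0.192 - (-4)·-0.037) / (9) = -0.837
  γ = (-3 - (-2)·-0.192 - (4)·-0.837) / (10) = -0.004
Iteration 3:
  α = (3 - (-2)·-0.837 - (1.9)·-0.004) / (-6.9) = -0.193
  β = (-7 - (-2)·-0.193 - (-4)·-0.004) / (9) = -0.822
  γ = (-3 - (-2)·-0.193 - (4)·-0.822) / (10) = -0.010
Change: (-0.001, 0.015, -0.006) → max |·| = 0.015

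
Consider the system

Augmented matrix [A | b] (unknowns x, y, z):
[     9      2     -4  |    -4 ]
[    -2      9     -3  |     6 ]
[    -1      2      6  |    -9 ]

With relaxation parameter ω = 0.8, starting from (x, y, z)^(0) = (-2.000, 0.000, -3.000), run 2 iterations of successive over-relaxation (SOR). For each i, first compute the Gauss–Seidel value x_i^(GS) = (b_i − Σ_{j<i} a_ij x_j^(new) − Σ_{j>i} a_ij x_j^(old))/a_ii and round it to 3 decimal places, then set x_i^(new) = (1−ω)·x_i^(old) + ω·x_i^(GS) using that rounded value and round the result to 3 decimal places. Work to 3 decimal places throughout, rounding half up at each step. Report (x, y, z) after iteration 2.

Iteration 1:
  x: GS value = (-4 - (2)·0.000 - (-4)·-3.000) / (9) = -1.778;  x ← (1−ω)·-2.000 + ω·-1.778 = -1.822
  y: GS value = (6 - (-2)·-1.822 - (-3)·-3.000) / (9) = -0.738;  y ← (1−ω)·0.000 + ω·-0.738 = -0.590
  z: GS value = (-9 - (-1)·-1.822 - (2)·-0.590) / (6) = -1.607;  z ← (1−ω)·-3.000 + ω·-1.607 = -1.886
Iteration 2:
  x: GS value = (-4 - (2)·-0.590 - (-4)·-1.886) / (9) = -1.152;  x ← (1−ω)·-1.822 + ω·-1.152 = -1.286
  y: GS value = (6 - (-2)·-1.286 - (-3)·-1.886) / (9) = -0.248;  y ← (1−ω)·-0.590 + ω·-0.248 = -0.316
  z: GS value = (-9 - (-1)·-1.286 - (2)·-0.316) / (6) = -1.609;  z ← (1−ω)·-1.886 + ω·-1.609 = -1.664

(-1.286, -0.316, -1.664)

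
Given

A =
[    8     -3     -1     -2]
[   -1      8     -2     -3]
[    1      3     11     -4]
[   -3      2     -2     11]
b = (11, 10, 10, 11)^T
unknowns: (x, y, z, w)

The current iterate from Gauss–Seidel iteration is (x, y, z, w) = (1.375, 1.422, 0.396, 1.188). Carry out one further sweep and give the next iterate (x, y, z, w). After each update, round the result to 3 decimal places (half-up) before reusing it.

(2.255, 2.076, 0.570, 1.341)

One sweep:
  x = (11 - (-3)·1.422 - (-1)·0.396 - (-2)·1.188) / (8) = 2.255
  y = (10 - (-1)·2.255 - (-2)·0.396 - (-3)·1.188) / (8) = 2.076
  z = (10 - (1)·2.255 - (3)·2.076 - (-4)·1.188) / (11) = 0.570
  w = (11 - (-3)·2.255 - (2)·2.076 - (-2)·0.570) / (11) = 1.341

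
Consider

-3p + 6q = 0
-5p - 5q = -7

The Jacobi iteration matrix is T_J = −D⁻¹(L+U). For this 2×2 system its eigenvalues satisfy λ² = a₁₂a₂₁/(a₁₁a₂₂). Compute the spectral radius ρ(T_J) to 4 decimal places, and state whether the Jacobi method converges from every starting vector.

a₁₂a₂₁/(a₁₁a₂₂) = (6)·(-5) / ((-3)·(-5)) = -2.000000
ρ = √|-2.000000| = √2.000000 = 1.4142
ρ > 1, so Jacobi diverges

1.4142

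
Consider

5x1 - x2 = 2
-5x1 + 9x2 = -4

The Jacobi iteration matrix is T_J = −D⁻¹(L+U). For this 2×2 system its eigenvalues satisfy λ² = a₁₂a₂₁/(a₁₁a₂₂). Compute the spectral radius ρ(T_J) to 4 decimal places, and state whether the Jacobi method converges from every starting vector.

a₁₂a₂₁/(a₁₁a₂₂) = (-1)·(-5) / ((5)·(9)) = 0.111111
ρ = √|0.111111| = √0.111111 = 0.3333
ρ < 1, so Jacobi converges

0.3333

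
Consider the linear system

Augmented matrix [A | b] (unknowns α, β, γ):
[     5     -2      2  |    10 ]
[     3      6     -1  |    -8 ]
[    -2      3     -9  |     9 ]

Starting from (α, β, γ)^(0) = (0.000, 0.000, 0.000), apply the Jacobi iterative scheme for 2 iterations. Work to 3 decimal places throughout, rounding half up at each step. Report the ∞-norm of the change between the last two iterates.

1.167

Iteration 1:
  α = (10 - (-2)·0.000 - (2)·0.000) / (5) = 2.000
  β = (-8 - (3)·0.000 - (-1)·0.000) / (6) = -1.333
  γ = (9 - (-2)·0.000 - (3)·0.000) / (-9) = -1.000
Iteration 2:
  α = (10 - (-2)·-1.333 - (2)·-1.000) / (5) = 1.867
  β = (-8 - (3)·2.000 - (-1)·-1.000) / (6) = -2.500
  γ = (9 - (-2)·2.000 - (3)·-1.333) / (-9) = -1.889
Change: (-0.133, -1.167, -0.889) → max |·| = 1.167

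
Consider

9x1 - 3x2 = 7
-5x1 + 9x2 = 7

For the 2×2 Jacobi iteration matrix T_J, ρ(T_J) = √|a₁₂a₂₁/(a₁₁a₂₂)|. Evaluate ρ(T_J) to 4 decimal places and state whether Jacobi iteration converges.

a₁₂a₂₁/(a₁₁a₂₂) = (-3)·(-5) / ((9)·(9)) = 0.185185
ρ = √|0.185185| = √0.185185 = 0.4303
ρ < 1, so Jacobi converges

0.4303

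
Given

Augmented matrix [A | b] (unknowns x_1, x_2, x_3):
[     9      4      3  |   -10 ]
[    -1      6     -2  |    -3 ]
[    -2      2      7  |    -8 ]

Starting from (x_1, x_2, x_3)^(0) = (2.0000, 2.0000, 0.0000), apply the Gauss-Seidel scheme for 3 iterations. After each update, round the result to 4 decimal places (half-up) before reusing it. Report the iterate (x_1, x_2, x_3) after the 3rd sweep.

(-0.3456, -0.8638, -0.9948)

Iteration 1:
  x_1 = (-10 - (4)·2.0000 - (3)·0.0000) / (9) = -2.0000
  x_2 = (-3 - (-1)·-2.0000 - (-2)·0.0000) / (6) = -0.8333
  x_3 = (-8 - (-2)·-2.0000 - (2)·-0.8333) / (7) = -1.4762
Iteration 2:
  x_1 = (-10 - (4)·-0.8333 - (3)·-1.4762) / (9) = -0.2487
  x_2 = (-3 - (-1)·-0.2487 - (-2)·-1.4762) / (6) = -1.0335
  x_3 = (-8 - (-2)·-0.2487 - (2)·-1.0335) / (7) = -0.9186
Iteration 3:
  x_1 = (-10 - (4)·-1.0335 - (3)·-0.9186) / (9) = -0.3456
  x_2 = (-3 - (-1)·-0.3456 - (-2)·-0.9186) / (6) = -0.8638
  x_3 = (-8 - (-2)·-0.3456 - (2)·-0.8638) / (7) = -0.9948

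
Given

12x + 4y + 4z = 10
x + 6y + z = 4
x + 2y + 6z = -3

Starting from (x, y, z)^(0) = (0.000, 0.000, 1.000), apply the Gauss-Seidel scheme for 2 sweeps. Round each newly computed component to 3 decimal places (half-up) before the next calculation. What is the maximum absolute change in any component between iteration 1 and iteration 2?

0.435

Iteration 1:
  x = (10 - (4)·0.000 - (4)·1.000) / (12) = 0.500
  y = (4 - (1)·0.500 - (1)·1.000) / (6) = 0.417
  z = (-3 - (1)·0.500 - (2)·0.417) / (6) = -0.722
Iteration 2:
  x = (10 - (4)·0.417 - (4)·-0.722) / (12) = 0.935
  y = (4 - (1)·0.935 - (1)·-0.722) / (6) = 0.631
  z = (-3 - (1)·0.935 - (2)·0.631) / (6) = -0.866
Change: (0.435, 0.214, -0.144) → max |·| = 0.435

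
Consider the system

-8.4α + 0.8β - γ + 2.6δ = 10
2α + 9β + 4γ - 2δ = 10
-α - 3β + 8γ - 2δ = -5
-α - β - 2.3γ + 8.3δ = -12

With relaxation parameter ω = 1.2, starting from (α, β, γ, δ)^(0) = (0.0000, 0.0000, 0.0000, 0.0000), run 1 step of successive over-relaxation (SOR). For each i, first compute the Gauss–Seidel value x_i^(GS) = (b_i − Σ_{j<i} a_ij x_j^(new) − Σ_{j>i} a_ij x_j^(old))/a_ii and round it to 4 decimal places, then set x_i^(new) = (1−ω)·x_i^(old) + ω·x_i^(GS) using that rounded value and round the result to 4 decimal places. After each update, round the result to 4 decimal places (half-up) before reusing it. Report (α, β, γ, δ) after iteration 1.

(-1.4286, 1.7143, -0.1928, -1.7578)

Iteration 1:
  α: GS value = (10 - (0.8)·0.0000 - (-1)·0.0000 - (2.6)·0.0000) / (-8.4) = -1.1905;  α ← (1−ω)·0.0000 + ω·-1.1905 = -1.4286
  β: GS value = (10 - (2)·-1.4286 - (4)·0.0000 - (-2)·0.0000) / (9) = 1.4286;  β ← (1−ω)·0.0000 + ω·1.4286 = 1.7143
  γ: GS value = (-5 - (-1)·-1.4286 - (-3)·1.7143 - (-2)·0.0000) / (8) = -0.1607;  γ ← (1−ω)·0.0000 + ω·-0.1607 = -0.1928
  δ: GS value = (-12 - (-1)·-1.4286 - (-1)·1.7143 - (-2.3)·-0.1928) / (8.3) = -1.4648;  δ ← (1−ω)·0.0000 + ω·-1.4648 = -1.7578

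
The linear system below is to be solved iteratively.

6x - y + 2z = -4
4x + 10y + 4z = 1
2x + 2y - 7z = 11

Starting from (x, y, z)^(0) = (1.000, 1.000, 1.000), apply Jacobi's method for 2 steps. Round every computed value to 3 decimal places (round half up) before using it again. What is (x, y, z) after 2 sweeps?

(-0.450, 0.833, -2.009)

Iteration 1:
  x = (-4 - (-1)·1.000 - (2)·1.000) / (6) = -0.833
  y = (1 - (4)·1.000 - (4)·1.000) / (10) = -0.700
  z = (11 - (2)·1.000 - (2)·1.000) / (-7) = -1.000
Iteration 2:
  x = (-4 - (-1)·-0.700 - (2)·-1.000) / (6) = -0.450
  y = (1 - (4)·-0.833 - (4)·-1.000) / (10) = 0.833
  z = (11 - (2)·-0.833 - (2)·-0.700) / (-7) = -2.009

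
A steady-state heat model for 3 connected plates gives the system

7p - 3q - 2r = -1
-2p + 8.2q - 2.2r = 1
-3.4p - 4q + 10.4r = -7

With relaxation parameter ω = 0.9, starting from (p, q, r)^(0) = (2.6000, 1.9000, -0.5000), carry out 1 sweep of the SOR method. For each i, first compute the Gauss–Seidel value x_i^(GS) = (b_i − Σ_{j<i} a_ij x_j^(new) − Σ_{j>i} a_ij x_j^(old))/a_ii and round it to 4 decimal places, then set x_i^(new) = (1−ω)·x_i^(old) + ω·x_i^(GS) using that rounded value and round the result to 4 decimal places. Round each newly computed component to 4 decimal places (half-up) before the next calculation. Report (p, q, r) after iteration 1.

(0.7357, 0.3405, -0.3214)

Iteration 1:
  p: GS value = (-1 - (-3)·1.9000 - (-2)·-0.5000) / (7) = 0.5286;  p ← (1−ω)·2.6000 + ω·0.5286 = 0.7357
  q: GS value = (1 - (-2)·0.7357 - (-2.2)·-0.5000) / (8.2) = 0.1672;  q ← (1−ω)·1.9000 + ω·0.1672 = 0.3405
  r: GS value = (-7 - (-3.4)·0.7357 - (-4)·0.3405) / (10.4) = -0.3016;  r ← (1−ω)·-0.5000 + ω·-0.3016 = -0.3214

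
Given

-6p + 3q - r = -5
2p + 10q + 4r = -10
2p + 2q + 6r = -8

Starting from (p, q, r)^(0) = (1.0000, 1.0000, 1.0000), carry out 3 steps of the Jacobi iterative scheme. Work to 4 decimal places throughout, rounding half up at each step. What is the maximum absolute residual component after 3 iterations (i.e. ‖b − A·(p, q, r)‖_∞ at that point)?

Iteration 1:
  p = (-5 - (3)·1.0000 - (-1)·1.0000) / (-6) = 1.1667
  q = (-10 - (2)·1.0000 - (4)·1.0000) / (10) = -1.6000
  r = (-8 - (2)·1.0000 - (2)·1.0000) / (6) = -2.0000
Iteration 2:
  p = (-5 - (3)·-1.6000 - (-1)·-2.0000) / (-6) = 0.3667
  q = (-10 - (2)·1.1667 - (4)·-2.0000) / (10) = -0.4333
  r = (-8 - (2)·1.1667 - (2)·-1.6000) / (6) = -1.1889
Iteration 3:
  p = (-5 - (3)·-0.4333 - (-1)·-1.1889) / (-6) = 0.8148
  q = (-10 - (2)·0.3667 - (4)·-1.1889) / (10) = -0.5978
  r = (-8 - (2)·0.3667 - (2)·-0.4333) / (6) = -1.3111
Residual b − A·x = (0.3711, -0.4072, -0.5674); ∞-norm = 0.5674

0.5674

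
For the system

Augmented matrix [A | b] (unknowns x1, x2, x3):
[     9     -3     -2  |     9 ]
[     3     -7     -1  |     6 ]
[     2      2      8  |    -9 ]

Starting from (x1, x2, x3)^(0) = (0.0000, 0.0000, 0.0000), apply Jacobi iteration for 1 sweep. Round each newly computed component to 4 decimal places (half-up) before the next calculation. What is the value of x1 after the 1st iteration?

Iteration 1:
  x1 = (9 - (-3)·0.0000 - (-2)·0.0000) / (9) = 1.0000
  x2 = (6 - (3)·0.0000 - (-1)·0.0000) / (-7) = -0.8571
  x3 = (-9 - (2)·0.0000 - (2)·0.0000) / (8) = -1.1250

1.0000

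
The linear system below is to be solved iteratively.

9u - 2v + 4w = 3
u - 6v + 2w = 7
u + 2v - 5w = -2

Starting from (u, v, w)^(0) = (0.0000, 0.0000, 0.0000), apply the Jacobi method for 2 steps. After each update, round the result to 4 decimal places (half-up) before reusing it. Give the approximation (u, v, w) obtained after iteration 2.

Iteration 1:
  u = (3 - (-2)·0.0000 - (4)·0.0000) / (9) = 0.3333
  v = (7 - (1)·0.0000 - (2)·0.0000) / (-6) = -1.1667
  w = (-2 - (1)·0.0000 - (2)·0.0000) / (-5) = 0.4000
Iteration 2:
  u = (3 - (-2)·-1.1667 - (4)·0.4000) / (9) = -0.1037
  v = (7 - (1)·0.3333 - (2)·0.4000) / (-6) = -0.9778
  w = (-2 - (1)·0.3333 - (2)·-1.1667) / (-5) = 0.0000

(-0.1037, -0.9778, 0.0000)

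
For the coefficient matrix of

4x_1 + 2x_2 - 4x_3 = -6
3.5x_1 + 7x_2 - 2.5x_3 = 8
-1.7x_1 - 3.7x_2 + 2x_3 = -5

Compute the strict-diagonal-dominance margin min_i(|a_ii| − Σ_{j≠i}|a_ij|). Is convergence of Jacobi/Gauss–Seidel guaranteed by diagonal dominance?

row 1: |4| − (2+4) = -2
row 2: |7| − (3.5+2.5) = 1
row 3: |2| − (1.7+3.7) = -3.4
minimum over rows = -3.4 → not strictly diagonally dominant

-3.4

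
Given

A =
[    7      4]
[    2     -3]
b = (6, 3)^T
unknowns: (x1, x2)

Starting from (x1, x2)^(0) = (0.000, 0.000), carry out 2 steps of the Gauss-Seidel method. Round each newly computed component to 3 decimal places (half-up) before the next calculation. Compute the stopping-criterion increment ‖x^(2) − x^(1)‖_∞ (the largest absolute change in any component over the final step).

Iteration 1:
  x1 = (6 - (4)·0.000) / (7) = 0.857
  x2 = (3 - (2)·0.857) / (-3) = -0.429
Iteration 2:
  x1 = (6 - (4)·-0.429) / (7) = 1.102
  x2 = (3 - (2)·1.102) / (-3) = -0.265
Change: (0.245, 0.164) → max |·| = 0.245

0.245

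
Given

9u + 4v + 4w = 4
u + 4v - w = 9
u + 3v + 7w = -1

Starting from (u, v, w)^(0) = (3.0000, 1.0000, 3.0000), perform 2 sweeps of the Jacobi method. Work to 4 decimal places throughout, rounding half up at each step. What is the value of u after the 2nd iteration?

-0.1111

Iteration 1:
  u = (4 - (4)·1.0000 - (4)·3.0000) / (9) = -1.3333
  v = (9 - (1)·3.0000 - (-1)·3.0000) / (4) = 2.2500
  w = (-1 - (1)·3.0000 - (3)·1.0000) / (7) = -1.0000
Iteration 2:
  u = (4 - (4)·2.2500 - (4)·-1.0000) / (9) = -0.1111
  v = (9 - (1)·-1.3333 - (-1)·-1.0000) / (4) = 2.3333
  w = (-1 - (1)·-1.3333 - (3)·2.2500) / (7) = -0.9167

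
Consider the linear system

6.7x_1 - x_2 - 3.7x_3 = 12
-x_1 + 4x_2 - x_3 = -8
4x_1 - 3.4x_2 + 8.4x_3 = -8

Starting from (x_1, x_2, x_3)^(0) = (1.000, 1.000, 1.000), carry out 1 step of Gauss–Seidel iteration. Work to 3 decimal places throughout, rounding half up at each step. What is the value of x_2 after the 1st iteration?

-1.127

Iteration 1:
  x_1 = (12 - (-1)·1.000 - (-3.7)·1.000) / (6.7) = 2.493
  x_2 = (-8 - (-1)·2.493 - (-1)·1.000) / (4) = -1.127
  x_3 = (-8 - (4)·2.493 - (-3.4)·-1.127) / (8.4) = -2.596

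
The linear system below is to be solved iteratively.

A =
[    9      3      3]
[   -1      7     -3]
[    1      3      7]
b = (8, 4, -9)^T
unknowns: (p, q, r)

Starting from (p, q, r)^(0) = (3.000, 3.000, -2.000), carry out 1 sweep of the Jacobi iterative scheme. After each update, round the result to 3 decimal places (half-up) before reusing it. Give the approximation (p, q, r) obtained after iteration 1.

(0.556, 0.143, -3.000)

Iteration 1:
  p = (8 - (3)·3.000 - (3)·-2.000) / (9) = 0.556
  q = (4 - (-1)·3.000 - (-3)·-2.000) / (7) = 0.143
  r = (-9 - (1)·3.000 - (3)·3.000) / (7) = -3.000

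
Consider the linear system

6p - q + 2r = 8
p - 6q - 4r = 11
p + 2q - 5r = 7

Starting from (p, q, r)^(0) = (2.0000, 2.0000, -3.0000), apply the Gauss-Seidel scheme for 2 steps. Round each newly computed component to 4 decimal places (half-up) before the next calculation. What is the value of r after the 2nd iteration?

-1.5294

Iteration 1:
  p = (8 - (-1)·2.0000 - (2)·-3.0000) / (6) = 2.6667
  q = (11 - (1)·2.6667 - (-4)·-3.0000) / (-6) = 0.6111
  r = (7 - (1)·2.6667 - (2)·0.6111) / (-5) = -0.6222
Iteration 2:
  p = (8 - (-1)·0.6111 - (2)·-0.6222) / (6) = 1.6426
  q = (11 - (1)·1.6426 - (-4)·-0.6222) / (-6) = -1.1448
  r = (7 - (1)·1.6426 - (2)·-1.1448) / (-5) = -1.5294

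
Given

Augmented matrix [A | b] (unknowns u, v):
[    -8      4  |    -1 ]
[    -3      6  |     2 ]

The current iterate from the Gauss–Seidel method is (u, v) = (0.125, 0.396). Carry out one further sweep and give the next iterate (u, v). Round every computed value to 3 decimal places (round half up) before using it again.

(0.323, 0.495)

One sweep:
  u = (-1 - (4)·0.396) / (-8) = 0.323
  v = (2 - (-3)·0.323) / (6) = 0.495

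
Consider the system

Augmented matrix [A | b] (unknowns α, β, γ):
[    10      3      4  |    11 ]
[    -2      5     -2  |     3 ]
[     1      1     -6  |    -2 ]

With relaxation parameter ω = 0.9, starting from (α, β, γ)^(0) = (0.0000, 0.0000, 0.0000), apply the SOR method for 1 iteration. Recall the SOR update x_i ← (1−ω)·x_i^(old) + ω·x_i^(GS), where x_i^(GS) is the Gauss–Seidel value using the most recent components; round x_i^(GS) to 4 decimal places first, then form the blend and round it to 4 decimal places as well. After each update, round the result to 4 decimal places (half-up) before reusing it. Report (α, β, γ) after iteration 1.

(0.9900, 0.8964, 0.5829)

Iteration 1:
  α: GS value = (11 - (3)·0.0000 - (4)·0.0000) / (10) = 1.1000;  α ← (1−ω)·0.0000 + ω·1.1000 = 0.9900
  β: GS value = (3 - (-2)·0.9900 - (-2)·0.0000) / (5) = 0.9960;  β ← (1−ω)·0.0000 + ω·0.9960 = 0.8964
  γ: GS value = (-2 - (1)·0.9900 - (1)·0.8964) / (-6) = 0.6477;  γ ← (1−ω)·0.0000 + ω·0.6477 = 0.5829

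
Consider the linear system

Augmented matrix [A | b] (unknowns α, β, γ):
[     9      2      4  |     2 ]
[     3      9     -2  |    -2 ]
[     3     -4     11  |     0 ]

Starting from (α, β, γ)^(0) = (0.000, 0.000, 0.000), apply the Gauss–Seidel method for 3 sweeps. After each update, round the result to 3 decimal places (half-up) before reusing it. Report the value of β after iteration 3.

-0.413

Iteration 1:
  α = (2 - (2)·0.000 - (4)·0.000) / (9) = 0.222
  β = (-2 - (3)·0.222 - (-2)·0.000) / (9) = -0.296
  γ = (0 - (3)·0.222 - (-4)·-0.296) / (11) = -0.168
Iteration 2:
  α = (2 - (2)·-0.296 - (4)·-0.168) / (9) = 0.363
  β = (-2 - (3)·0.363 - (-2)·-0.168) / (9) = -0.381
  γ = (0 - (3)·0.363 - (-4)·-0.381) / (11) = -0.238
Iteration 3:
  α = (2 - (2)·-0.381 - (4)·-0.238) / (9) = 0.413
  β = (-2 - (3)·0.413 - (-2)·-0.238) / (9) = -0.413
  γ = (0 - (3)·0.413 - (-4)·-0.413) / (11) = -0.263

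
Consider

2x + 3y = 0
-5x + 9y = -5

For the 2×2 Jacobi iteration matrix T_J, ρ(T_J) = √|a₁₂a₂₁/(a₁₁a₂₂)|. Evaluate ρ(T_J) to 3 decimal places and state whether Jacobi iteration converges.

a₁₂a₂₁/(a₁₁a₂₂) = (3)·(-5) / ((2)·(9)) = -0.833333
ρ = √|-0.833333| = √0.833333 = 0.913
ρ < 1, so Jacobi converges

0.913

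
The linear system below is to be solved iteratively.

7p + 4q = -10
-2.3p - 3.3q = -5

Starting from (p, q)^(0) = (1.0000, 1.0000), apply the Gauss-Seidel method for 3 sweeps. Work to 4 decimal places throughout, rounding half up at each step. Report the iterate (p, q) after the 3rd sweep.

(-3.5254, 3.9722)

Iteration 1:
  p = (-10 - (4)·1.0000) / (7) = -2.0000
  q = (-5 - (-2.3)·-2.0000) / (-3.3) = 2.9091
Iteration 2:
  p = (-10 - (4)·2.9091) / (7) = -3.0909
  q = (-5 - (-2.3)·-3.0909) / (-3.3) = 3.6694
Iteration 3:
  p = (-10 - (4)·3.6694) / (7) = -3.5254
  q = (-5 - (-2.3)·-3.5254) / (-3.3) = 3.9722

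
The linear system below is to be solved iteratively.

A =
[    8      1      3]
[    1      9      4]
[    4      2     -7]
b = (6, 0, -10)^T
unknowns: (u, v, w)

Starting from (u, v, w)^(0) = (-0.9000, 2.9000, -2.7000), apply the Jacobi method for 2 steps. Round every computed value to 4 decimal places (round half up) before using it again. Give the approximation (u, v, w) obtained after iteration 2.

Iteration 1:
  u = (6 - (1)·2.9000 - (3)·-2.7000) / (8) = 1.4000
  v = (0 - (1)·-0.9000 - (4)·-2.7000) / (9) = 1.3000
  w = (-10 - (4)·-0.9000 - (2)·2.9000) / (-7) = 1.7429
Iteration 2:
  u = (6 - (1)·1.3000 - (3)·1.7429) / (8) = -0.0661
  v = (0 - (1)·1.4000 - (4)·1.7429) / (9) = -0.9302
  w = (-10 - (4)·1.4000 - (2)·1.3000) / (-7) = 2.6000

(-0.0661, -0.9302, 2.6000)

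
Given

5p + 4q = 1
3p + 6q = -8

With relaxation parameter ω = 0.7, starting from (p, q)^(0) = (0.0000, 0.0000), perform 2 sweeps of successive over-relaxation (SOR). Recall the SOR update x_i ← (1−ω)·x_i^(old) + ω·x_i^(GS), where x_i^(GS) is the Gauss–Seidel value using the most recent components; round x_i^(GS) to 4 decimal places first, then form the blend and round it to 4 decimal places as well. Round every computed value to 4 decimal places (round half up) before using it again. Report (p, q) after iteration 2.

(0.7321, -1.4843)

Iteration 1:
  p: GS value = (1 - (4)·0.0000) / (5) = 0.2000;  p ← (1−ω)·0.0000 + ω·0.2000 = 0.1400
  q: GS value = (-8 - (3)·0.1400) / (6) = -1.4033;  q ← (1−ω)·0.0000 + ω·-1.4033 = -0.9823
Iteration 2:
  p: GS value = (1 - (4)·-0.9823) / (5) = 0.9858;  p ← (1−ω)·0.1400 + ω·0.9858 = 0.7321
  q: GS value = (-8 - (3)·0.7321) / (6) = -1.6994;  q ← (1−ω)·-0.9823 + ω·-1.6994 = -1.4843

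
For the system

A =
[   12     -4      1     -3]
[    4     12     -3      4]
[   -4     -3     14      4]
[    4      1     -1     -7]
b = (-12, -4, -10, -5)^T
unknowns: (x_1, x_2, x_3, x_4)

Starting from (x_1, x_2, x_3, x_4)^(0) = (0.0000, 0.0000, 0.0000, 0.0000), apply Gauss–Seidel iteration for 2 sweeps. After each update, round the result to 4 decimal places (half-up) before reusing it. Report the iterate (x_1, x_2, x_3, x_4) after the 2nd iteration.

Iteration 1:
  x_1 = (-12 - (-4)·0.0000 - (1)·0.0000 - (-3)·0.0000) / (12) = -1.0000
  x_2 = (-4 - (4)·-1.0000 - (-3)·0.0000 - (4)·0.0000) / (12) = 0.0000
  x_3 = (-10 - (-4)·-1.0000 - (-3)·0.0000 - (4)·0.0000) / (14) = -1.0000
  x_4 = (-5 - (4)·-1.0000 - (1)·0.0000 - (-1)·-1.0000) / (-7) = 0.2857
Iteration 2:
  x_1 = (-12 - (-4)·0.0000 - (1)·-1.0000 - (-3)·0.2857) / (12) = -0.8452
  x_2 = (-4 - (4)·-0.8452 - (-3)·-1.0000 - (4)·0.2857) / (12) = -0.3968
  x_3 = (-10 - (-4)·-0.8452 - (-3)·-0.3968 - (4)·0.2857) / (14) = -1.1224
  x_4 = (-5 - (4)·-0.8452 - (1)·-0.3968 - (-1)·-1.1224) / (-7) = 0.3350

(-0.8452, -0.3968, -1.1224, 0.3350)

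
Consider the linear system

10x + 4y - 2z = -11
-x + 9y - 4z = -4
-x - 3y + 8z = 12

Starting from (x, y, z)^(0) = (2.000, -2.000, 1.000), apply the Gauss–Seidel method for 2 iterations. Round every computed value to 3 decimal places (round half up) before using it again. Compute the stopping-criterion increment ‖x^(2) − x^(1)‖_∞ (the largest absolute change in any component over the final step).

0.699

Iteration 1:
  x = (-11 - (4)·-2.000 - (-2)·1.000) / (10) = -0.100
  y = (-4 - (-1)·-0.100 - (-4)·1.000) / (9) = -0.011
  z = (12 - (-1)·-0.100 - (-3)·-0.011) / (8) = 1.483
Iteration 2:
  x = (-11 - (4)·-0.011 - (-2)·1.483) / (10) = -0.799
  y = (-4 - (-1)·-0.799 - (-4)·1.483) / (9) = 0.126
  z = (12 - (-1)·-0.799 - (-3)·0.126) / (8) = 1.447
Change: (-0.699, 0.137, -0.036) → max |·| = 0.699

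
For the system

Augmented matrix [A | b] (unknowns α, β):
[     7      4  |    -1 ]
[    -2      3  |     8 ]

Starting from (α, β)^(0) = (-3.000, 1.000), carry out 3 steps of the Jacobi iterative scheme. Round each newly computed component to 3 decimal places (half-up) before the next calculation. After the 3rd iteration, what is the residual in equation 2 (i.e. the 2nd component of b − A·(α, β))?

Iteration 1:
  α = (-1 - (4)·1.000) / (7) = -0.714
  β = (8 - (-2)·-3.000) / (3) = 0.667
Iteration 2:
  α = (-1 - (4)·0.667) / (7) = -0.524
  β = (8 - (-2)·-0.714) / (3) = 2.191
Iteration 3:
  α = (-1 - (4)·2.191) / (7) = -1.395
  β = (8 - (-2)·-0.524) / (3) = 2.317
Residual b − A·x = (-0.503, -1.741)

-1.741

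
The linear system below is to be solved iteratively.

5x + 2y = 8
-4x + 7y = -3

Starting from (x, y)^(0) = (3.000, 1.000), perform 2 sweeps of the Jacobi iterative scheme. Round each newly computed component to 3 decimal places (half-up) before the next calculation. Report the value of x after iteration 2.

Iteration 1:
  x = (8 - (2)·1.000) / (5) = 1.200
  y = (-3 - (-4)·3.000) / (7) = 1.286
Iteration 2:
  x = (8 - (2)·1.286) / (5) = 1.086
  y = (-3 - (-4)·1.200) / (7) = 0.257

1.086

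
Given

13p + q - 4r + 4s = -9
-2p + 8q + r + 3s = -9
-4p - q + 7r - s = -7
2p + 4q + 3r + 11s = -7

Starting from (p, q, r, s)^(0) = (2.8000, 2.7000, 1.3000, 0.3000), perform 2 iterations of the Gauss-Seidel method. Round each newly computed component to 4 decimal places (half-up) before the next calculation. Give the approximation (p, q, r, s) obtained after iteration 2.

Iteration 1:
  p = (-9 - (1)·2.7000 - (-4)·1.3000 - (4)·0.3000) / (13) = -0.5923
  q = (-9 - (-2)·-0.5923 - (1)·1.3000 - (3)·0.3000) / (8) = -1.5481
  r = (-7 - (-4)·-0.5923 - (-1)·-1.5481 - (-1)·0.3000) / (7) = -1.5168
  s = (-7 - (2)·-0.5923 - (4)·-1.5481 - (3)·-1.5168) / (11) = 0.4479
Iteration 2:
  p = (-9 - (1)·-1.5481 - (-4)·-1.5168 - (4)·0.4479) / (13) = -1.1777
  q = (-9 - (-2)·-1.1777 - (1)·-1.5168 - (3)·0.4479) / (8) = -1.3978
  r = (-7 - (-4)·-1.1777 - (-1)·-1.3978 - (-1)·0.4479) / (7) = -1.8087
  s = (-7 - (2)·-1.1777 - (4)·-1.3978 - (3)·-1.8087) / (11) = 0.5793

(-1.1777, -1.3978, -1.8087, 0.5793)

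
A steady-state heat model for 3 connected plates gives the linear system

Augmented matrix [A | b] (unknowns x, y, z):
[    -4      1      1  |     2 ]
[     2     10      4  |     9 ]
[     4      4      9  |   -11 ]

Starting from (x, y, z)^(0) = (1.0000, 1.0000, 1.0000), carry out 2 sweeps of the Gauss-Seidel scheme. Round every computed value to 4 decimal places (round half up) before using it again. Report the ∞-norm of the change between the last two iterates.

Iteration 1:
  x = (2 - (1)·1.0000 - (1)·1.0000) / (-4) = 0.0000
  y = (9 - (2)·0.0000 - (4)·1.0000) / (10) = 0.5000
  z = (-11 - (4)·0.0000 - (4)·0.5000) / (9) = -1.4444
Iteration 2:
  x = (2 - (1)·0.5000 - (1)·-1.4444) / (-4) = -0.7361
  y = (9 - (2)·-0.7361 - (4)·-1.4444) / (10) = 1.6250
  z = (-11 - (4)·-0.7361 - (4)·1.6250) / (9) = -1.6173
Change: (-0.7361, 1.1250, -0.1729) → max |·| = 1.1250

1.1250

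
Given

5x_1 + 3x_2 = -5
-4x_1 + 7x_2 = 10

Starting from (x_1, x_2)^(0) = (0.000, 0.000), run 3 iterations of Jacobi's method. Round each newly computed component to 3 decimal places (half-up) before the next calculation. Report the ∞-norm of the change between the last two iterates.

Iteration 1:
  x_1 = (-5 - (3)·0.000) / (5) = -1.000
  x_2 = (10 - (-4)·0.000) / (7) = 1.429
Iteration 2:
  x_1 = (-5 - (3)·1.429) / (5) = -1.857
  x_2 = (10 - (-4)·-1.000) / (7) = 0.857
Iteration 3:
  x_1 = (-5 - (3)·0.857) / (5) = -1.514
  x_2 = (10 - (-4)·-1.857) / (7) = 0.367
Change: (0.343, -0.490) → max |·| = 0.490

0.490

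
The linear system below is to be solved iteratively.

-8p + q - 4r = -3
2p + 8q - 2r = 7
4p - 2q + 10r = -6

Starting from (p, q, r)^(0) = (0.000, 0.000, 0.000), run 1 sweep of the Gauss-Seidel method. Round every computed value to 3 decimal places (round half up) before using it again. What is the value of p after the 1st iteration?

Iteration 1:
  p = (-3 - (1)·0.000 - (-4)·0.000) / (-8) = 0.375
  q = (7 - (2)·0.375 - (-2)·0.000) / (8) = 0.781
  r = (-6 - (4)·0.375 - (-2)·0.781) / (10) = -0.594

0.375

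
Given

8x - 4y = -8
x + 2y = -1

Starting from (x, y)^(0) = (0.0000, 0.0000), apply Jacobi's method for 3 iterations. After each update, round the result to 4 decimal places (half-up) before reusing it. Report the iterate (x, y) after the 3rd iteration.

(-1.0000, 0.1250)

Iteration 1:
  x = (-8 - (-4)·0.0000) / (8) = -1.0000
  y = (-1 - (1)·0.0000) / (2) = -0.5000
Iteration 2:
  x = (-8 - (-4)·-0.5000) / (8) = -1.2500
  y = (-1 - (1)·-1.0000) / (2) = 0.0000
Iteration 3:
  x = (-8 - (-4)·0.0000) / (8) = -1.0000
  y = (-1 - (1)·-1.2500) / (2) = 0.1250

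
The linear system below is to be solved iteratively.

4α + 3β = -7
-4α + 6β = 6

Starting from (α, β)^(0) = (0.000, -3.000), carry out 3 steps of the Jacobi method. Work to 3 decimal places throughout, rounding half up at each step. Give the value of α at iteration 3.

-2.750

Iteration 1:
  α = (-7 - (3)·-3.000) / (4) = 0.500
  β = (6 - (-4)·0.000) / (6) = 1.000
Iteration 2:
  α = (-7 - (3)·1.000) / (4) = -2.500
  β = (6 - (-4)·0.500) / (6) = 1.333
Iteration 3:
  α = (-7 - (3)·1.333) / (4) = -2.750
  β = (6 - (-4)·-2.500) / (6) = -0.667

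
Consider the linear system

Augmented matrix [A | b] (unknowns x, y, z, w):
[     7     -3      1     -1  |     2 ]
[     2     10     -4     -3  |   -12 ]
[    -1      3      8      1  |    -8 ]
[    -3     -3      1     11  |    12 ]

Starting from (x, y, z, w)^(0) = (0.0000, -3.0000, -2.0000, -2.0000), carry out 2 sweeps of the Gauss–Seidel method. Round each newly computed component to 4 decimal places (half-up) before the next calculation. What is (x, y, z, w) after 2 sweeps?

(-0.7234, -0.9969, -0.7368, 0.6887)

Iteration 1:
  x = (2 - (-3)·-3.0000 - (1)·-2.0000 - (-1)·-2.0000) / (7) = -1.0000
  y = (-12 - (2)·-1.0000 - (-4)·-2.0000 - (-3)·-2.0000) / (10) = -2.4000
  z = (-8 - (-1)·-1.0000 - (3)·-2.4000 - (1)·-2.0000) / (8) = 0.0250
  w = (12 - (-3)·-1.0000 - (-3)·-2.4000 - (1)·0.0250) / (11) = 0.1614
Iteration 2:
  x = (2 - (-3)·-2.4000 - (1)·0.0250 - (-1)·0.1614) / (7) = -0.7234
  y = (-12 - (2)·-0.7234 - (-4)·0.0250 - (-3)·0.1614) / (10) = -0.9969
  z = (-8 - (-1)·-0.7234 - (3)·-0.9969 - (1)·0.1614) / (8) = -0.7368
  w = (12 - (-3)·-0.7234 - (-3)·-0.9969 - (1)·-0.7368) / (11) = 0.6887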